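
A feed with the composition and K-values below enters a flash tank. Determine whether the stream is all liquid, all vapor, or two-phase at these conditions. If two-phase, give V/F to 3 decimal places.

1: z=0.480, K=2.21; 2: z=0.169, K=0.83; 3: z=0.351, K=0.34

ΣzᵢKᵢ = 1.320; Σzᵢ/Kᵢ = 1.453.
Both exceed 1, so a two-phase solution exists.
Let ψ = V/F and solve Σ zᵢ(Kᵢ−1)/(1+ψ(Kᵢ−1)) = 0.
Newton–Raphson from ψ = 0.65:
  ψ = 0.650: g = -0.1129, g' = -0.695 → ψ = 0.488
  ψ = 0.488: g = -0.0076, g' = -0.616 → ψ = 0.475
Converged at ψ = 0.475.

two-phase, V/F = 0.475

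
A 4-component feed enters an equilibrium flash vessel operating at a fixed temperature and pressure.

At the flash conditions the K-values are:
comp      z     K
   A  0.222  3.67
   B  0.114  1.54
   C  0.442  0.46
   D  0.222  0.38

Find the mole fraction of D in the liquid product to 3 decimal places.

x_D = 0.257

Rachford–Rice: g(V/F) = Σ zᵢ(Kᵢ−1)/(1+V/F(Kᵢ−1)) = 0.
g(0) = ΣzᵢKᵢ − 1 = 0.278 and g(1) = 1 − Σzᵢ/Kᵢ = -0.680, so a root lies in (0, 1).
Newton iteration, V/F⁰ = 0.5:
  V/F = 0.500: g = -0.2241, g' = -0.732 → V/F = 0.194
  V/F = 0.194: g = 0.0233, g' = -0.986 → V/F = 0.217
  V/F = 0.217: g = 0.0006, g' = -0.940 → V/F = 0.218
Converged at V/F = 0.218.
Compositions from xᵢ = zᵢ/(1+V/F(Kᵢ−1)), yᵢ = Kᵢxᵢ:
  A: x = 0.140, y = 0.515
  B: x = 0.102, y = 0.157
  C: x = 0.501, y = 0.230
  D: x = 0.257, y = 0.098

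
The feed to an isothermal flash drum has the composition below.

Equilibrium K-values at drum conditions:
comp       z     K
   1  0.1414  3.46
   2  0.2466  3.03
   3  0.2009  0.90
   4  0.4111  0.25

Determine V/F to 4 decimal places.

V/F = 0.3902

Newton iteration, V/F⁰ = 0.56:
  V/F = 0.5600: g = -0.17230, g' = -1.0636 → V/F = 0.3980
  V/F = 0.3980: g = -0.00780, g' = -1.0015 → V/F = 0.3902
Converged at V/F = 0.3902.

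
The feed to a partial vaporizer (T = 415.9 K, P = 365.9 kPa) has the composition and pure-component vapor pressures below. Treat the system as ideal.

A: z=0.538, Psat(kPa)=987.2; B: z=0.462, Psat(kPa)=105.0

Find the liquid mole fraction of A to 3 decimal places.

x_A = 0.296

Raoult's law: Kᵢ = Pᵢˢᵃᵗ/P = Pᵢˢᵃᵗ/365.9.
  K_A = 987.2/365.9 = 2.69800, K_B = 105.0/365.9 = 0.28696
Iterate (Newton) starting at ψ = 0.5:
  ψ = 0.500: g = -0.0179, g' = -1.021 → ψ = 0.482
Converged at ψ = 0.482.
Compositions from xᵢ = zᵢ/(1+ψ(Kᵢ−1)), yᵢ = Kᵢxᵢ:
  A: x = 0.296, y = 0.798
  B: x = 0.704, y = 0.202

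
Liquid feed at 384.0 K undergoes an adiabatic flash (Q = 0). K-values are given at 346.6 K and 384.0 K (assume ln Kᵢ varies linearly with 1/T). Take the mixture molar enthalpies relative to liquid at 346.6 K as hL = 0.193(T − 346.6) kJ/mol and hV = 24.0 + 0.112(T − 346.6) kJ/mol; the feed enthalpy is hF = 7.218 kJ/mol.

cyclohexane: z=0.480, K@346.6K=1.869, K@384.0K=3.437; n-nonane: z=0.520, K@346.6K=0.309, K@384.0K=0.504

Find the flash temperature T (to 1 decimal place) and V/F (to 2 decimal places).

Adiabatic flash: solve Rachford–Rice at each trial T, then check hF = ψ·hV(T) + (1−ψ)·hL(T).
  T = 346.6 K: K = (1.869, 0.309), RR gives ψ = 0.096, H_out = 2.310 kJ/mol
  T = 384.0 K: K = (3.437, 0.504), RR gives ψ = 0.754, H_out = 23.038 kJ/mol
  T = 365.3 K: K = (2.574, 0.400), RR gives ψ = 0.469, H_out = 14.159 kJ/mol
  T = 356.0 K: K = (2.205, 0.353), RR gives ψ = 0.310, H_out = 9.019 kJ/mol
  T = 351.3 K: K = (2.032, 0.330), RR gives ψ = 0.213, H_out = 5.941 kJ/mol
  T = 353.6 K: K = (2.115, 0.341), RR gives ψ = 0.262, H_out = 7.502 kJ/mol
Linear interpolation between T = 351.3 (H_out = 5.941) and T = 353.6 (H_out = 7.502) on hF = 7.218 gives T ≈ 353.2 K, at which ψ = 0.25.

T = 353.2 K, V/F = 0.25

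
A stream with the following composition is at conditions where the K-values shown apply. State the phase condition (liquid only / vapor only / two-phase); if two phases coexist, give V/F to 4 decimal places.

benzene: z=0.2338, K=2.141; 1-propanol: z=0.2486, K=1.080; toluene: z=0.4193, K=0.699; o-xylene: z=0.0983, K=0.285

two-phase, V/F = 0.2665

ΣzᵢKᵢ = 1.0902; Σzᵢ/Kᵢ = 1.2842.
Both exceed 1, so a two-phase solution exists.
Rachford–Rice: g(ψ) = Σ zᵢ(Kᵢ−1)/(1+ψ(Kᵢ−1)) = 0.
Newton iteration, ψ⁰ = 0.5:
  ψ = 0.5000: g = -0.06898, g' = -0.2993 → ψ = 0.2695
  ψ = 0.2695: g = -0.00092, g' = -0.3017 → ψ = 0.2665
Converged at ψ = 0.2665.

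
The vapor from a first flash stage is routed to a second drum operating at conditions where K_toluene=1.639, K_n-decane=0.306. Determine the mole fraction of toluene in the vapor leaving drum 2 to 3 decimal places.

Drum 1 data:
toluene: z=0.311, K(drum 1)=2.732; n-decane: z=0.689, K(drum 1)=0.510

y_toluene (drum 2) = 0.853

Drum 1:
Rachford–Rice: g(ψ₁) = Σ zᵢ(Kᵢ−1)/(1+ψ₁(Kᵢ−1)) = 0.
g(0) = ΣzᵢKᵢ − 1 = 0.201 and g(1) = 1 − Σzᵢ/Kᵢ = -0.465, so a root lies in (0, 1).
Iterate (Newton) starting at ψ₁ = 0.42:
  ψ₁ = 0.420: g = -0.1133, g' = -0.575 → ψ₁ = 0.223
  ψ₁ = 0.223: g = 0.0096, g' = -0.694 → ψ₁ = 0.237
Converged at ψ₁ = 0.237.
Drum-1 compositions:
  toluene: x = 0.221, y = 0.602
  n-decane: x = 0.779, y = 0.398
Drum-2 feed = drum-1 vapor: z₂ = (0.6025, 0.3975).
Drum 2:
Let ψ₂ = V/F and solve Σ zᵢ(Kᵢ−1)/(1+ψ₂(Kᵢ−1)) = 0.
Feasibility: ΣzᵢKᵢ = 1.109, Σzᵢ/Kᵢ = 1.667 — both > 1, two phases present.
Newton iteration, ψ₂⁰ = 0.5:
  ψ₂ = 0.500: g = -0.1307, g' = -0.590 → ψ₂ = 0.279
  ψ₂ = 0.279: g = -0.0152, g' = -0.471 → ψ₂ = 0.246
Converged at ψ₂ = 0.246.
  toluene: x = 0.521, y = 0.853
  n-decane: x = 0.479, y = 0.147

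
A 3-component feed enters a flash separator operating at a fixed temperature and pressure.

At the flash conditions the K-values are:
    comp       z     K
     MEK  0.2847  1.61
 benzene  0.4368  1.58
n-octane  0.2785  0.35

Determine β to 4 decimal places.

Rachford–Rice: g(β) = Σ zᵢ(Kᵢ−1)/(1+β(Kᵢ−1)) = 0.
Check two-phase: ΣzᵢKᵢ = 1.2460 > 1 and Σzᵢ/Kᵢ = 1.2490 > 1, so g(0) = 0.2460 > 0 and g(1) = -0.2490 < 0.
Newton iteration, β⁰ = 0.39:
  β = 0.3900: g = 0.10440, g' = -0.3780 → β = 0.6662
  β = 0.6662: g = -0.01306, g' = -0.4960 → β = 0.6399
  β = 0.6399: g = -0.00024, g' = -0.4779 → β = 0.6394
Converged at β = 0.6394.

β = 0.6394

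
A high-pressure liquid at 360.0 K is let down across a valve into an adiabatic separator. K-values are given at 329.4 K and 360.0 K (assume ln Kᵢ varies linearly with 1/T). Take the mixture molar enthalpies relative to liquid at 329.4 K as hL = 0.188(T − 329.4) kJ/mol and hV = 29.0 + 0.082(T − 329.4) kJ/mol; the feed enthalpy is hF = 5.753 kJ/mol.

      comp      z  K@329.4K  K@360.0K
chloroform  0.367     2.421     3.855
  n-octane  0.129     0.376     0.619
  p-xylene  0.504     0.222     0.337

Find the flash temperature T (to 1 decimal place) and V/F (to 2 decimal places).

T = 337.3 K, V/F = 0.15

Adiabatic flash: solve Rachford–Rice at each trial T, then check hF = ψ·hV(T) + (1−ψ)·hL(T).
  T = 329.4 K: K = (2.421, 0.376, 0.222), RR gives ψ = 0.046, H_out = 1.333 kJ/mol
  T = 360.0 K: K = (3.855, 0.619, 0.337), RR gives ψ = 0.379, H_out = 15.503 kJ/mol
  T = 344.7 K: K = (3.087, 0.488, 0.276), RR gives ψ = 0.234, H_out = 9.288 kJ/mol
  T = 337.0 K: K = (2.739, 0.429, 0.248), RR gives ψ = 0.149, H_out = 5.619 kJ/mol
  T = 340.9 K: K = (2.912, 0.458, 0.262), RR gives ψ = 0.194, H_out = 7.542 kJ/mol
  T = 338.9 K: K = (2.822, 0.443, 0.255), RR gives ψ = 0.171, H_out = 6.575 kJ/mol
Linear interpolation between T = 337.0 (H_out = 5.619) and T = 338.9 (H_out = 6.575) on hF = 5.753 gives T ≈ 337.3 K, at which ψ = 0.15.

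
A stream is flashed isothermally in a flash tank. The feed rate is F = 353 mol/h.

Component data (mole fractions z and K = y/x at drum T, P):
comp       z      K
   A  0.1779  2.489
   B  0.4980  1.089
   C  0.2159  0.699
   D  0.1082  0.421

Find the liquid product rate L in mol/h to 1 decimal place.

L = 130.9 mol/h

Material balance + equilibrium reduce to Σ zᵢ(Kᵢ−1)/(1+ψ(Kᵢ−1)) = 0.
Check two-phase: ΣzᵢKᵢ = 1.1816 > 1 and Σzᵢ/Kᵢ = 1.0947 > 1, so g(0) = 0.1816 > 0 and g(1) = -0.0947 < 0.
Newton iteration, ψ⁰ = 0.5:
  ψ = 0.5000: g = 0.02961, g' = -0.2322 → ψ = 0.6275
  ψ = 0.6275: g = 0.00040, g' = -0.2282 → ψ = 0.6293
Converged at ψ = 0.6293.
Then V = ψ·F = 0.6293·353 = 222.1 mol/h and L = F − V = 130.9 mol/h.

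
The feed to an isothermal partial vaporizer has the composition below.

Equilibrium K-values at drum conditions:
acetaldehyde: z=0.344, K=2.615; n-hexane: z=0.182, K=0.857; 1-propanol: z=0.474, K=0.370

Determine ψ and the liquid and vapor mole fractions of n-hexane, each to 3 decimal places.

Material balance + equilibrium reduce to Σ zᵢ(Kᵢ−1)/(1+ψ(Kᵢ−1)) = 0.
Check two-phase: ΣzᵢKᵢ = 1.231 > 1 and Σzᵢ/Kᵢ = 1.625 > 1, so g(0) = 0.231 > 0 and g(1) = -0.625 < 0.
Iterate (Newton) starting at ψ = 0.69:
  ψ = 0.690: g = -0.2944, g' = -0.794 → ψ = 0.319
  ψ = 0.319: g = -0.0345, g' = -0.689 → ψ = 0.269
  ψ = 0.269: g = 0.0005, g' = -0.713 → ψ = 0.270
Converged at ψ = 0.270.
Compositions from xᵢ = zᵢ/(1+ψ(Kᵢ−1)), yᵢ = Kᵢxᵢ:
  acetaldehyde: x = 0.240, y = 0.626
  n-hexane: x = 0.189, y = 0.162
  1-propanol: x = 0.571, y = 0.211

ψ = 0.270, x_n-hexane = 0.189, y_n-hexane = 0.162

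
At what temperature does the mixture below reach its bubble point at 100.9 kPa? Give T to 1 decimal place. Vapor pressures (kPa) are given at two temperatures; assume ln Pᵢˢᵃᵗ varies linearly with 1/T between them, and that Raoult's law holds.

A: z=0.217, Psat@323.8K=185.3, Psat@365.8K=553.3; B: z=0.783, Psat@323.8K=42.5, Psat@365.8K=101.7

Bubble-point temperature: ΣzᵢPᵢˢᵃᵗ(T) = P. Interpolate ln Pᵢˢᵃᵗ = aᵢ + bᵢ/T.
  T = 323.8 K: ΣzᵢPᵢˢᵃᵗ = 73.49 kPa
  T = 365.8 K: ΣzᵢPᵢˢᵃᵗ = 199.70 kPa
  T = 344.8 K: ΣzᵢPᵢˢᵃᵗ = 124.70 kPa
  T = 334.3 K: ΣzᵢPᵢˢᵃᵗ = 96.49 kPa
  T = 339.6 K: ΣzᵢPᵢˢᵃᵗ = 110.03 kPa
  T = 337.0 K: ΣzᵢPᵢˢᵃᵗ = 103.21 kPa
Interpolating between 334.3 K and 337.0 K gives T ≈ 336.1 K.

T = 336.1 K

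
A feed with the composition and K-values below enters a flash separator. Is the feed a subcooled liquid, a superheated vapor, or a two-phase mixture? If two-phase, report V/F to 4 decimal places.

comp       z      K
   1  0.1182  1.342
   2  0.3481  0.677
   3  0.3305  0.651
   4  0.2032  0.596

ΣzᵢKᵢ = 0.7306; Σzᵢ/Kᵢ = 1.4509.
Since ΣzᵢKᵢ < 1 the mixture is below its bubble point — single liquid phase.

subcooled liquid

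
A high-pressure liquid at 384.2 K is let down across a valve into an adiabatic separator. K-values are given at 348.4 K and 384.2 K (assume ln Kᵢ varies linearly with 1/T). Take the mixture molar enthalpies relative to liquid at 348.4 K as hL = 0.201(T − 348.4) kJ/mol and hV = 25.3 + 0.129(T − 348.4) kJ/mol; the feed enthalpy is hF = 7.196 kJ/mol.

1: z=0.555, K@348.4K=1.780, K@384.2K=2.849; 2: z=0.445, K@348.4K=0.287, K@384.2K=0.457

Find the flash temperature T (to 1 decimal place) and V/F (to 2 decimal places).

T = 351.0 K, V/F = 0.27

Adiabatic flash: solve Rachford–Rice at each trial T, then check hF = ψ·hV(T) + (1−ψ)·hL(T).
  T = 348.4 K: K = (1.780, 0.287), RR gives ψ = 0.208, H_out = 5.260 kJ/mol
  T = 384.2 K: K = (2.849, 0.457), RR gives ψ = 0.781, H_out = 24.952 kJ/mol
  T = 366.3 K: K = (2.278, 0.366), RR gives ψ = 0.528, H_out = 16.266 kJ/mol
  T = 357.4 K: K = (2.021, 0.325), RR gives ψ = 0.387, H_out = 11.350 kJ/mol
  T = 352.9 K: K = (1.898, 0.306), RR gives ψ = 0.304, H_out = 8.502 kJ/mol
  T = 350.6 K: K = (1.837, 0.296), RR gives ψ = 0.257, H_out = 6.904 kJ/mol
Linear interpolation between T = 350.6 (H_out = 6.904) and T = 352.9 (H_out = 8.502) on hF = 7.196 gives T ≈ 351.0 K, at which ψ = 0.27.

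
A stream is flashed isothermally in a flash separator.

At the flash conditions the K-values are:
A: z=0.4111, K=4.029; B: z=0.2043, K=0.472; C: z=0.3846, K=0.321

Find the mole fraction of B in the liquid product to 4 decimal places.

Material balance + equilibrium reduce to Σ zᵢ(Kᵢ−1)/(1+ψ(Kᵢ−1)) = 0.
Feasibility: ΣzᵢKᵢ = 1.8762, Σzᵢ/Kᵢ = 1.7330 — both > 1, two phases present.
Newton iteration, ψ⁰ = 0.5:
  ψ = 0.5000: g = -0.04672, g' = -1.1081 → ψ = 0.4578
  ψ = 0.4578: g = 0.00050, g' = -1.1345 → ψ = 0.4583
Converged at ψ = 0.4583.
Compositions from xᵢ = zᵢ/(1+ψ(Kᵢ−1)), yᵢ = Kᵢxᵢ:
  A: x = 0.1721, y = 0.6936
  B: x = 0.2695, y = 0.1272
  C: x = 0.5583, y = 0.1792

x_B = 0.2695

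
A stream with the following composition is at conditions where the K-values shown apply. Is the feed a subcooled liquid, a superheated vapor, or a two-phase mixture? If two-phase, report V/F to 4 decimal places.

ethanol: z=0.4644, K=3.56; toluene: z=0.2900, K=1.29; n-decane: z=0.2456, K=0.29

ΣzᵢKᵢ = 2.0986; Σzᵢ/Kᵢ = 1.2022.
Both exceed 1, so a two-phase solution exists.
Material balance + equilibrium reduce to Σ zᵢ(Kᵢ−1)/(1+ψ(Kᵢ−1)) = 0.
Newton iteration, ψ⁰ = 0.62:
  ψ = 0.6200: g = 0.21930, g' = -0.8673 → ψ = 0.8729
  ψ = 0.8729: g = -0.02390, g' = -1.1626 → ψ = 0.8523
  ψ = 0.8523: g = -0.00055, g' = -1.1104 → ψ = 0.8518
Converged at ψ = 0.8518.

two-phase, V/F = 0.8518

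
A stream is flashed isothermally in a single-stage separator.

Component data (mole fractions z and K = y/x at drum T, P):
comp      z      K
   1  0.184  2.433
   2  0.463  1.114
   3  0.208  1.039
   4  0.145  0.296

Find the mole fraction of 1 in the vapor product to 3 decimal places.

y_1 = 0.229

Material balance + equilibrium reduce to Σ zᵢ(Kᵢ−1)/(1+ψ(Kᵢ−1)) = 0.
Check two-phase: ΣzᵢKᵢ = 1.222 > 1 and Σzᵢ/Kᵢ = 1.181 > 1, so g(0) = 0.222 > 0 and g(1) = -0.181 < 0.
Newton–Raphson from ψ = 0.45:
  ψ = 0.450: g = 0.0691, g' = -0.299 → ψ = 0.681
  ψ = 0.681: g = -0.0057, g' = -0.367 → ψ = 0.665
Converged at ψ = 0.665.
Compositions from xᵢ = zᵢ/(1+ψ(Kᵢ−1)), yᵢ = Kᵢxᵢ:
  1: x = 0.094, y = 0.229
  2: x = 0.430, y = 0.479
  3: x = 0.203, y = 0.211
  4: x = 0.273, y = 0.081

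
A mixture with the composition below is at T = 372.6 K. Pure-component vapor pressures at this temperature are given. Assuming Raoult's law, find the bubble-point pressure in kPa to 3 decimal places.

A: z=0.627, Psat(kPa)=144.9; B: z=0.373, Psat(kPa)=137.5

Pbub = 142.140 kPa

At the bubble point ψ → 0, so ΣzᵢKᵢ = 1 with Kᵢ = Pᵢˢᵃᵗ/P ⇒ P = ΣzᵢPᵢˢᵃᵗ.
P = 0.627·144.9 + 0.373·137.5 = 142.140 kPa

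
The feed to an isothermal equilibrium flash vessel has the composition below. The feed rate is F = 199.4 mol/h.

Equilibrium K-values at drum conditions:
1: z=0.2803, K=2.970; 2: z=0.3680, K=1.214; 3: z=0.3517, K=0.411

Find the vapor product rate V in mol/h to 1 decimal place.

Material balance + equilibrium reduce to Σ zᵢ(Kᵢ−1)/(1+ψ(Kᵢ−1)) = 0.
Check two-phase: ΣzᵢKᵢ = 1.4238 > 1 and Σzᵢ/Kᵢ = 1.2532 > 1, so g(0) = 0.4238 > 0 and g(1) = -0.2532 < 0.
Newton iteration, ψ⁰ = 0.38:
  ψ = 0.3800: g = 0.12173, g' = -0.5727 → ψ = 0.5926
  ψ = 0.5926: g = 0.00646, g' = -0.5328 → ψ = 0.6047
Converged at ψ = 0.6047.
Then V = ψ·F = 0.6047·199.4 = 120.6 mol/h and L = F − V = 78.8 mol/h.

V = 120.6 mol/h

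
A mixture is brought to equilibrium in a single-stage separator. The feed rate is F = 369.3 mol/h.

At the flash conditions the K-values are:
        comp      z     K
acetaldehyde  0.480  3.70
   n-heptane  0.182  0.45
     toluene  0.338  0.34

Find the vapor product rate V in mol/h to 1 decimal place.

Rachford–Rice: g(ψ) = Σ zᵢ(Kᵢ−1)/(1+ψ(Kᵢ−1)) = 0.
Check two-phase: ΣzᵢKᵢ = 1.973 > 1 and Σzᵢ/Kᵢ = 1.528 > 1, so g(0) = 0.973 > 0 and g(1) = -0.528 < 0.
Newton–Raphson from ψ = 0.65:
  ψ = 0.650: g = -0.0761, g' = -1.046 → ψ = 0.577
Converged at ψ = 0.577.
Then V = ψ·F = 0.5768·369.3 = 213.0 mol/h and L = F − V = 156.3 mol/h.

V = 213.0 mol/h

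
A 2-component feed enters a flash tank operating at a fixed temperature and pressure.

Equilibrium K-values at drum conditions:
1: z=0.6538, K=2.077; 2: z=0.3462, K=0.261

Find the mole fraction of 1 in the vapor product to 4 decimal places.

y_1 = 0.8452

Rachford–Rice: g(V/F) = Σ zᵢ(Kᵢ−1)/(1+V/F(Kᵢ−1)) = 0.
Feasibility: ΣzᵢKᵢ = 1.4483, Σzᵢ/Kᵢ = 1.6412 — both > 1, two phases present.
Binary case is linear: z₁(K₁−1)(1+V/F(K₂−1)) + z₂(K₂−1)(1+V/F(K₁−1)) = 0
⇒ V/F = [z₁(K₁−1)+z₂(K₂−1)] / [−(K₁−1)(K₂−1)] = 0.44830/0.79590 = 0.5633
Compositions from xᵢ = zᵢ/(1+V/F(Kᵢ−1)), yᵢ = Kᵢxᵢ:
  1: x = 0.4069, y = 0.8452
  2: x = 0.5931, y = 0.1548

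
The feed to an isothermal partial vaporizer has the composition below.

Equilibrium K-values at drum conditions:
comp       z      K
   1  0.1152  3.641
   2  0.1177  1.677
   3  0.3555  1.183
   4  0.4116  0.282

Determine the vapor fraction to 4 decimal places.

ψ = 0.1812

Rachford–Rice: g(ψ) = Σ zᵢ(Kᵢ−1)/(1+ψ(Kᵢ−1)) = 0.
Feasibility: ΣzᵢKᵢ = 1.1535, Σzᵢ/Kᵢ = 1.8619 — both > 1, two phases present.
Newton–Raphson from ψ = 0.5:
  ψ = 0.5000: g = -0.21080, g' = -0.7057 → ψ = 0.2013
  ψ = 0.2013: g = -0.01396, g' = -0.6853 → ψ = 0.1809
  ψ = 0.1809: g = 0.00017, g' = -0.7021 → ψ = 0.1812
Converged at ψ = 0.1812.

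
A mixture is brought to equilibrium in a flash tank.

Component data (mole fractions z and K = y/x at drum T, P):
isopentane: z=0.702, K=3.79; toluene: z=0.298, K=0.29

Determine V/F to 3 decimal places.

V/F = 0.882

Iterate (Newton) starting at V/F = 0.5:
  V/F = 0.500: g = 0.4897, g' = -1.314 → V/F = 0.873
  V/F = 0.873: g = 0.0138, g' = -1.502 → V/F = 0.882
Converged at V/F = 0.882.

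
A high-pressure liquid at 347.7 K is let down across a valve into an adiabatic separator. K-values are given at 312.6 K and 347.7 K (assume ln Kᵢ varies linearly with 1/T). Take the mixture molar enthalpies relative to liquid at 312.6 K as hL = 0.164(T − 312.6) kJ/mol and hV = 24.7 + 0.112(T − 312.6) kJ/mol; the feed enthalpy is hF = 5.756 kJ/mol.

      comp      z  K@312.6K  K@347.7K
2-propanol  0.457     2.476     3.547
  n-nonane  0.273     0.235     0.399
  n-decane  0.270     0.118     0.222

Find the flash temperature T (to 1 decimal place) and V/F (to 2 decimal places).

T = 315.7 K, V/F = 0.21

Adiabatic flash: solve Rachford–Rice at each trial T, then check hF = ψ·hV(T) + (1−ψ)·hL(T).
  T = 312.6 K: K = (2.476, 0.235, 0.118), RR gives ψ = 0.187, H_out = 4.613 kJ/mol
  T = 347.7 K: K = (3.547, 0.399, 0.222), RR gives ψ = 0.445, H_out = 15.942 kJ/mol
  T = 330.1 K: K = (2.990, 0.310, 0.164), RR gives ψ = 0.325, H_out = 10.601 kJ/mol
  T = 321.4 K: K = (2.730, 0.271, 0.140), RR gives ψ = 0.261, H_out = 7.761 kJ/mol
  T = 317.0 K: K = (2.601, 0.253, 0.129), RR gives ψ = 0.225, H_out = 6.231 kJ/mol
  T = 314.8 K: K = (2.538, 0.244, 0.123), RR gives ψ = 0.206, H_out = 5.434 kJ/mol
Linear interpolation between T = 314.8 (H_out = 5.434) and T = 317.0 (H_out = 6.231) on hF = 5.756 gives T ≈ 315.7 K, at which ψ = 0.21.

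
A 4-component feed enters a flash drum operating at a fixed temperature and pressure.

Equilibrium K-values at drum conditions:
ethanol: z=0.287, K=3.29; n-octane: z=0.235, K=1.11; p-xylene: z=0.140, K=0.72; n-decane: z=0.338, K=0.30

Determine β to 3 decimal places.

β = 0.393

Newton–Raphson from β = 0.5:
  β = 0.500: g = -0.0787, g' = -0.737 → β = 0.393
Converged at β = 0.393.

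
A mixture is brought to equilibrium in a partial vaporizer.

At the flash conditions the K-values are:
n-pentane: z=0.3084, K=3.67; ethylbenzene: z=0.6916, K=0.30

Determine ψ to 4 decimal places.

ψ = 0.1815

Material balance + equilibrium reduce to Σ zᵢ(Kᵢ−1)/(1+ψ(Kᵢ−1)) = 0.
g(0) = ΣzᵢKᵢ − 1 = 0.3393 and g(1) = 1 − Σzᵢ/Kᵢ = -1.3894, so a root lies in (0, 1).
Newton iteration, ψ⁰ = 0.5:
  ψ = 0.5000: g = -0.39215, g' = -1.2053 → ψ = 0.1747
  ψ = 0.1747: g = 0.01001, g' = -1.4624 → ψ = 0.1815
Converged at ψ = 0.1815.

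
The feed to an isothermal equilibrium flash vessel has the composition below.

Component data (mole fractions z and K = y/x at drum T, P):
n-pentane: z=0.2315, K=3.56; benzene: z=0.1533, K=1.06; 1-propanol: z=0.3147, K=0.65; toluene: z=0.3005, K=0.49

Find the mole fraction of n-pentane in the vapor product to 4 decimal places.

y_n-pentane = 0.4253

Material balance + equilibrium reduce to Σ zᵢ(Kᵢ−1)/(1+ψ(Kᵢ−1)) = 0.
Check two-phase: ΣzᵢKᵢ = 1.3384 > 1 and Σzᵢ/Kᵢ = 1.3071 > 1, so g(0) = 0.3384 > 0 and g(1) = -0.3071 < 0.
Newton iteration, ψ⁰ = 0.5:
  ψ = 0.5000: g = -0.07036, g' = -0.4898 → ψ = 0.3564
  ψ = 0.3564: g = 0.00578, g' = -0.5825 → ψ = 0.3663
  ψ = 0.3663: g = 0.00004, g' = -0.5735 → ψ = 0.3664
Converged at ψ = 0.3664.
Compositions from xᵢ = zᵢ/(1+ψ(Kᵢ−1)), yᵢ = Kᵢxᵢ:
  n-pentane: x = 0.1195, y = 0.4253
  benzene: x = 0.1500, y = 0.1590
  1-propanol: x = 0.3610, y = 0.2346
  toluene: x = 0.3695, y = 0.1811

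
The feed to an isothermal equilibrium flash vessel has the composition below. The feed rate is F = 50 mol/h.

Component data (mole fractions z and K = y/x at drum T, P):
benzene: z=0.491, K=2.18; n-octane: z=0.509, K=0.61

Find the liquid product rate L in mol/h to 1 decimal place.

Let ψ = V/F and solve Σ zᵢ(Kᵢ−1)/(1+ψ(Kᵢ−1)) = 0.
Check two-phase: ΣzᵢKᵢ = 1.381 > 1 and Σzᵢ/Kᵢ = 1.060 > 1, so g(0) = 0.381 > 0 and g(1) = -0.060 < 0.
Binary case is linear: z₁(K₁−1)(1+ψ(K₂−1)) + z₂(K₂−1)(1+ψ(K₁−1)) = 0
⇒ ψ = [z₁(K₁−1)+z₂(K₂−1)] / [−(K₁−1)(K₂−1)] = 0.3809/0.4602 = 0.828
Then V = ψ·F = 0.8276·50 = 41.4 mol/h and L = F − V = 8.6 mol/h.

L = 8.6 mol/h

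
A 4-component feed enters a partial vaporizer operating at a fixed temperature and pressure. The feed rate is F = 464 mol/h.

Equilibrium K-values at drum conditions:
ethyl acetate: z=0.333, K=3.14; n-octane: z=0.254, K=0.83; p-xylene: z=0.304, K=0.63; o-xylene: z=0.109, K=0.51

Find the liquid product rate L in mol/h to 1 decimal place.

Rachford–Rice: g(V/F) = Σ zᵢ(Kᵢ−1)/(1+V/F(Kᵢ−1)) = 0.
Check two-phase: ΣzᵢKᵢ = 1.504 > 1 and Σzᵢ/Kᵢ = 1.108 > 1, so g(0) = 0.504 > 0 and g(1) = -0.108 < 0.
Newton–Raphson from V/F = 0.46:
  V/F = 0.460: g = 0.1078, g' = -0.500 → V/F = 0.676
  V/F = 0.676: g = 0.0128, g' = -0.397 → V/F = 0.708
Converged at V/F = 0.708.
Then V = V/F·F = 0.7082·464 = 328.6 mol/h and L = F − V = 135.4 mol/h.

L = 135.4 mol/h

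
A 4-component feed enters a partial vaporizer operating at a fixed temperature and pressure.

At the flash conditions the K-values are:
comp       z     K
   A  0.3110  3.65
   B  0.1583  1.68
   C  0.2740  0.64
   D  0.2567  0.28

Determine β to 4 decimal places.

Material balance + equilibrium reduce to Σ zᵢ(Kᵢ−1)/(1+β(Kᵢ−1)) = 0.
Feasibility: ΣzᵢKᵢ = 1.6483, Σzᵢ/Kᵢ = 1.5243 — both > 1, two phases present.
Newton iteration, β⁰ = 0.64:
  β = 0.6400: g = -0.09025, g' = -0.8537 → β = 0.5343
  β = 0.5343: g = -0.00240, g' = -0.8195 → β = 0.5314
Converged at β = 0.5314.

β = 0.5314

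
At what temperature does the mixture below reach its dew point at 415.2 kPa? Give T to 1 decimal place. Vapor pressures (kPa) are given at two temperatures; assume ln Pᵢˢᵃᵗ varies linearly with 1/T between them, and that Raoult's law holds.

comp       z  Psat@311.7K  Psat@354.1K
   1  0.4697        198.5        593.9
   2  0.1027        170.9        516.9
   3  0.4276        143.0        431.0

T = 345.8 K

Dew-point temperature: Σzᵢ·P/Pᵢˢᵃᵗ(T) = 1. Interpolate ln Pᵢˢᵃᵗ = aᵢ + bᵢ/T.
  T = 311.7 K: ΣzᵢP/Pᵢˢᵃᵗ = 2.4735
  T = 354.1 K: ΣzᵢP/Pᵢˢᵃᵗ = 0.8228
  T = 332.9 K: ΣzᵢP/Pᵢˢᵃᵗ = 1.3775
  T = 343.5 K: ΣzᵢP/Pᵢˢᵃᵗ = 1.0562
  T = 348.8 K: ΣzᵢP/Pᵢˢᵃᵗ = 0.9304
  T = 346.1 K: ΣzᵢP/Pᵢˢᵃᵗ = 0.9920
Interpolating between 343.5 K and 346.1 K gives T ≈ 345.8 K.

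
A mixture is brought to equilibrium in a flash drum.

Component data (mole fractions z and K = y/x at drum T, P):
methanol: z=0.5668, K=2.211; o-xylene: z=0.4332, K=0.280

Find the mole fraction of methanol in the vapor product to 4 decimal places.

y_methanol = 0.8244

Newton iteration, V/F⁰ = 0.5:
  V/F = 0.5000: g = -0.05982, g' = -0.8707 → V/F = 0.4313
  V/F = 0.4313: g = -0.00149, g' = -0.8311 → V/F = 0.4295
Converged at V/F = 0.4295.
Compositions from xᵢ = zᵢ/(1+V/F(Kᵢ−1)), yᵢ = Kᵢxᵢ:
  methanol: x = 0.3729, y = 0.8244
  o-xylene: x = 0.6271, y = 0.1756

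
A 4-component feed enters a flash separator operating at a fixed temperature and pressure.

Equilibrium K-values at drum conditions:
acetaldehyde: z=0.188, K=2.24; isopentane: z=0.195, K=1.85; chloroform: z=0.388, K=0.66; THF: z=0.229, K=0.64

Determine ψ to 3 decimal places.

ψ = 0.503

Material balance + equilibrium reduce to Σ zᵢ(Kᵢ−1)/(1+ψ(Kᵢ−1)) = 0.
g(0) = ΣzᵢKᵢ − 1 = 0.185 and g(1) = 1 − Σzᵢ/Kᵢ = -0.135, so a root lies in (0, 1).
Newton–Raphson from ψ = 0.3:
  ψ = 0.300: g = 0.0627, g' = -0.336 → ψ = 0.487
  ψ = 0.487: g = 0.0046, g' = -0.291 → ψ = 0.502
  ψ = 0.502: g = 0.0000, g' = -0.288 → ψ = 0.503
Converged at ψ = 0.503.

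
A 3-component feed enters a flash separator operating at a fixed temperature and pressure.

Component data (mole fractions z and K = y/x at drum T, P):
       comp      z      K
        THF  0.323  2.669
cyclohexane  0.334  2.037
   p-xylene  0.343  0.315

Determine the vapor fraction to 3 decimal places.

Material balance + equilibrium reduce to Σ zᵢ(Kᵢ−1)/(1+ψ(Kᵢ−1)) = 0.
g(0) = ΣzᵢKᵢ − 1 = 0.650 and g(1) = 1 − Σzᵢ/Kᵢ = -0.374, so a root lies in (0, 1).
Newton–Raphson from ψ = 0.5:
  ψ = 0.500: g = 0.1646, g' = -0.795 → ψ = 0.707
  ψ = 0.707: g = -0.0084, g' = -0.914 → ψ = 0.698
Converged at ψ = 0.698.

ψ = 0.698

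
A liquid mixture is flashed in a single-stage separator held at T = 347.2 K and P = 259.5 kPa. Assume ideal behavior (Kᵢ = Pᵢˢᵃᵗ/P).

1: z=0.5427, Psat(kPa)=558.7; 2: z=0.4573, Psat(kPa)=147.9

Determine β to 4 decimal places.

β = 0.8653

Raoult's law: Kᵢ = Pᵢˢᵃᵗ/P = Pᵢˢᵃᵗ/259.5.
  K_1 = 558.7/259.5 = 2.152987, K_2 = 147.9/259.5 = 0.569942
Let β = V/F and solve Σ zᵢ(Kᵢ−1)/(1+β(Kᵢ−1)) = 0.
Feasibility: ΣzᵢKᵢ = 1.4291, Σzᵢ/Kᵢ = 1.0544 — both > 1, two phases present.
Newton–Raphson from β = 0.55:
  β = 0.5500: g = 0.12531, g' = -0.4153 → β = 0.8518
  β = 0.8518: g = 0.00534, g' = -0.3943 → β = 0.8653
Converged at β = 0.8653.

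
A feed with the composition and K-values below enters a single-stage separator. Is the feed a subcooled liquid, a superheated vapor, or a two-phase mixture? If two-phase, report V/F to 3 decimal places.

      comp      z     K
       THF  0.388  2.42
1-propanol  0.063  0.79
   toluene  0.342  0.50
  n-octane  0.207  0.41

two-phase, V/F = 0.338

ΣzᵢKᵢ = 1.245; Σzᵢ/Kᵢ = 1.429.
Both exceed 1, so a two-phase solution exists.
Iterate (Newton) starting at ψ = 0.5:
  ψ = 0.500: g = -0.0938, g' = -0.568 → ψ = 0.335
  ψ = 0.335: g = 0.0016, g' = -0.598 → ψ = 0.338
Converged at ψ = 0.338.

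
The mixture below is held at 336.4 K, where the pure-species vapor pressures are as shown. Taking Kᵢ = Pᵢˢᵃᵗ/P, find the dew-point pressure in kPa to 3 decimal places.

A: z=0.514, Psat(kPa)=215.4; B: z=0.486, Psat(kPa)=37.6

At the dew point ψ → 1, so Σzᵢ/Kᵢ = 1 with Kᵢ = Pᵢˢᵃᵗ/P ⇒ 1/P = Σzᵢ/Pᵢˢᵃᵗ.
1/P = 0.514/215.4 + 0.486/37.6 = 0.015312 ⇒ P = 65.309 kPa

Pdew = 65.309 kPa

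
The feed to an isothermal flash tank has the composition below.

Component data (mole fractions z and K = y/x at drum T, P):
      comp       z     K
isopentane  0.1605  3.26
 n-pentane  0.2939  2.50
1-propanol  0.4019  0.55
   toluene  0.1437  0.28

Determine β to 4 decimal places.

β = 0.5382

Newton–Raphson from β = 0.68:
  β = 0.6800: g = -0.10208, g' = -0.7444 → β = 0.5429
  β = 0.5429: g = -0.00330, g' = -0.7095 → β = 0.5382
Converged at β = 0.5382.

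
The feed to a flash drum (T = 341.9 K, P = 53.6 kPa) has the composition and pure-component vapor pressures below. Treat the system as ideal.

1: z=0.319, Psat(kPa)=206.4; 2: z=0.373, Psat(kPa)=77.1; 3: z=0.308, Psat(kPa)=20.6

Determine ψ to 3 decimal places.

ψ = 0.833

Raoult's law: Kᵢ = Pᵢˢᵃᵗ/P = Pᵢˢᵃᵗ/53.6.
  K_1 = 206.4/53.6 = 3.85075, K_2 = 77.1/53.6 = 1.43843, K_3 = 20.6/53.6 = 0.38433
Let ψ = V/F and solve Σ zᵢ(Kᵢ−1)/(1+ψ(Kᵢ−1)) = 0.
Check two-phase: ΣzᵢKᵢ = 1.883 > 1 and Σzᵢ/Kᵢ = 1.144 > 1, so g(0) = 0.883 > 0 and g(1) = -0.144 < 0.
Iterate (Newton) starting at ψ = 0.5:
  ψ = 0.500: g = 0.2351, g' = -0.733 → ψ = 0.821
  ψ = 0.821: g = 0.0091, g' = -0.748 → ψ = 0.833
Converged at ψ = 0.833.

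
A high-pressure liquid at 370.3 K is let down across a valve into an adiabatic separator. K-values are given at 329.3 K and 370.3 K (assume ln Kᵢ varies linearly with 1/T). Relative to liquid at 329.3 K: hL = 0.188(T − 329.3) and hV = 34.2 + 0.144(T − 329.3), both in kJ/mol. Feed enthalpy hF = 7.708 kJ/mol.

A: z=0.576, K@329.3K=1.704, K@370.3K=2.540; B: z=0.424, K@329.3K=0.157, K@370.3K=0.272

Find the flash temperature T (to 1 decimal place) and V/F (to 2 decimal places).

Adiabatic flash: solve Rachford–Rice at each trial T, then check hF = ψ·hV(T) + (1−ψ)·hL(T).
  T = 329.3 K: K = (1.704, 0.157), RR gives ψ = 0.081, H_out = 2.770 kJ/mol
  T = 370.3 K: K = (2.540, 0.272), RR gives ψ = 0.516, H_out = 24.421 kJ/mol
  T = 349.8 K: K = (2.105, 0.210), RR gives ψ = 0.345, H_out = 15.354 kJ/mol
  T = 339.6 K: K = (1.901, 0.183), RR gives ψ = 0.234, H_out = 9.832 kJ/mol
  T = 334.5 K: K = (1.802, 0.170), RR gives ψ = 0.165, H_out = 6.587 kJ/mol
  T = 337.1 K: K = (1.852, 0.176), RR gives ψ = 0.202, H_out = 8.292 kJ/mol
  T = 335.8 K: K = (1.827, 0.173), RR gives ψ = 0.184, H_out = 7.454 kJ/mol
Linear interpolation between T = 335.8 (H_out = 7.454) and T = 337.1 (H_out = 8.292) on hF = 7.708 gives T ≈ 336.2 K, at which ψ = 0.19.

T = 336.2 K, V/F = 0.19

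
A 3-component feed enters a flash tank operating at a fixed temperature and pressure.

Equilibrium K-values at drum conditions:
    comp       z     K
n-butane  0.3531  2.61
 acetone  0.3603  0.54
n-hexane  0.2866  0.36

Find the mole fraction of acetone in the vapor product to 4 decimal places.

y_acetone = 0.2198

Material balance + equilibrium reduce to Σ zᵢ(Kᵢ−1)/(1+V/F(Kᵢ−1)) = 0.
Feasibility: ΣzᵢKᵢ = 1.2193, Σzᵢ/Kᵢ = 1.5986 — both > 1, two phases present.
Newton iteration, V/F⁰ = 0.5:
  V/F = 0.5000: g = -0.17003, g' = -0.6634 → V/F = 0.2437
  V/F = 0.2437: g = 0.00432, g' = -0.7336 → V/F = 0.2496
Converged at V/F = 0.2496.
Compositions from xᵢ = zᵢ/(1+V/F(Kᵢ−1)), yᵢ = Kᵢxᵢ:
  n-butane: x = 0.2519, y = 0.6574
  acetone: x = 0.4070, y = 0.2198
  n-hexane: x = 0.3411, y = 0.1228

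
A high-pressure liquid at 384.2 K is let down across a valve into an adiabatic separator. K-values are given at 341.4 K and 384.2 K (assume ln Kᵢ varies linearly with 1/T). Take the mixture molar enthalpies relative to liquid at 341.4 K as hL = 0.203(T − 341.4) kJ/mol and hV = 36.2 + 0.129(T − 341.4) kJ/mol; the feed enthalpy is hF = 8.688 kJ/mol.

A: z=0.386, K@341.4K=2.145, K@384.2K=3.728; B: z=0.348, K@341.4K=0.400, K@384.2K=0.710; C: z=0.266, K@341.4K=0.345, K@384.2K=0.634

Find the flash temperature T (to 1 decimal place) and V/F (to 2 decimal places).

Adiabatic flash: solve Rachford–Rice at each trial T, then check hF = ψ·hV(T) + (1−ψ)·hL(T).
  T = 341.4 K: K = (2.145, 0.400, 0.345), RR gives ψ = 0.082, H_out = 2.985 kJ/mol
  T = 384.2 K: K = (3.728, 0.710, 0.634), RR gives ψ = 0.963, H_out = 40.494 kJ/mol
  T = 362.8 K: K = (2.874, 0.542, 0.476), RR gives ψ = 0.465, H_out = 20.432 kJ/mol
  T = 352.1 K: K = (2.494, 0.468, 0.407), RR gives ψ = 0.280, H_out = 12.083 kJ/mol
  T = 346.8 K: K = (2.317, 0.433, 0.376), RR gives ψ = 0.186, H_out = 7.760 kJ/mol
  T = 349.5 K: K = (2.406, 0.451, 0.392), RR gives ψ = 0.235, H_out = 9.995 kJ/mol
  T = 348.1 K: K = (2.360, 0.442, 0.383), RR gives ψ = 0.210, H_out = 8.846 kJ/mol
Linear interpolation between T = 346.8 (H_out = 7.760) and T = 348.1 (H_out = 8.846) on hF = 8.688 gives T ≈ 347.9 K, at which ψ = 0.21.

T = 347.9 K, V/F = 0.21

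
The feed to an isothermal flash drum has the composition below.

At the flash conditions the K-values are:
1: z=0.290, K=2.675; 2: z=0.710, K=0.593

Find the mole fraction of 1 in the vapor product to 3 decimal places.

y_1 = 0.523

Let ψ = V/F and solve Σ zᵢ(Kᵢ−1)/(1+ψ(Kᵢ−1)) = 0.
Feasibility: ΣzᵢKᵢ = 1.197, Σzᵢ/Kᵢ = 1.306 — both > 1, two phases present.
Newton–Raphson from ψ = 0.48:
  ψ = 0.480: g = -0.0899, g' = -0.432 → ψ = 0.272
  ψ = 0.272: g = 0.0089, g' = -0.533 → ψ = 0.288
  ψ = 0.288: g = 0.0001, g' = -0.521 → ψ = 0.289
Converged at ψ = 0.289.
Compositions from xᵢ = zᵢ/(1+ψ(Kᵢ−1)), yᵢ = Kᵢxᵢ:
  1: x = 0.195, y = 0.523
  2: x = 0.805, y = 0.477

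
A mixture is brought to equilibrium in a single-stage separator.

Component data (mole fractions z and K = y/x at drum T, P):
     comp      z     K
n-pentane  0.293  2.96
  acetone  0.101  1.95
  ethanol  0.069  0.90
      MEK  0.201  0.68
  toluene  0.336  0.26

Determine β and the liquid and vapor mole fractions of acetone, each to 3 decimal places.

β = 0.347, x_acetone = 0.076, y_acetone = 0.148

Newton–Raphson from β = 0.5:
  β = 0.500: g = -0.1234, g' = -0.823 → β = 0.350
  β = 0.350: g = -0.0025, g' = -0.809 → β = 0.347
Converged at β = 0.347.
Compositions from xᵢ = zᵢ/(1+β(Kᵢ−1)), yᵢ = Kᵢxᵢ:
  n-pentane: x = 0.174, y = 0.516
  acetone: x = 0.076, y = 0.148
  ethanol: x = 0.071, y = 0.064
  MEK: x = 0.226, y = 0.154
  toluene: x = 0.452, y = 0.118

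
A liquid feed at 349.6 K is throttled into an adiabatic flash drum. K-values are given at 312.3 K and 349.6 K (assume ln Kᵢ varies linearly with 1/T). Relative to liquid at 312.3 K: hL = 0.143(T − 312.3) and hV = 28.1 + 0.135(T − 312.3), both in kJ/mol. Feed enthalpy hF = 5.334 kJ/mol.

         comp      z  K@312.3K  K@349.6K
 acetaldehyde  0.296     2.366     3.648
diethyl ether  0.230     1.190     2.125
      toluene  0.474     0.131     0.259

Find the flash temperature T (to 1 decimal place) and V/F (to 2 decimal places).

Adiabatic flash: solve Rachford–Rice at each trial T, then check hF = ψ·hV(T) + (1−ψ)·hL(T).
  T = 312.3 K: K = (2.366, 1.190, 0.131), RR gives ψ = 0.040, H_out = 1.125 kJ/mol
  T = 349.6 K: K = (3.648, 2.125, 0.259), RR gives ψ = 0.452, H_out = 17.905 kJ/mol
  T = 331.0 K: K = (2.976, 1.618, 0.188), RR gives ψ = 0.279, H_out = 10.485 kJ/mol
  T = 321.6 K: K = (2.661, 1.393, 0.158), RR gives ψ = 0.172, H_out = 6.148 kJ/mol
  T = 317.0 K: K = (2.513, 1.290, 0.144), RR gives ψ = 0.111, H_out = 3.776 kJ/mol
  T = 319.3 K: K = (2.586, 1.341, 0.151), RR gives ψ = 0.142, H_out = 4.987 kJ/mol
Linear interpolation between T = 319.3 (H_out = 4.987) and T = 321.6 (H_out = 6.148) on hF = 5.334 gives T ≈ 320.0 K, at which ψ = 0.15.

T = 320.0 K, V/F = 0.15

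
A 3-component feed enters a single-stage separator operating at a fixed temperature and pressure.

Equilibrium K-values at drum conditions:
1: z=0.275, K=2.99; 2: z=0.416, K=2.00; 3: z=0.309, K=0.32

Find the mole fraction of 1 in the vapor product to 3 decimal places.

Rachford–Rice: g(ψ) = Σ zᵢ(Kᵢ−1)/(1+ψ(Kᵢ−1)) = 0.
Feasibility: ΣzᵢKᵢ = 1.753, Σzᵢ/Kᵢ = 1.266 — both > 1, two phases present.
Newton iteration, ψ⁰ = 0.5:
  ψ = 0.500: g = 0.2333, g' = -0.787 → ψ = 0.797
  ψ = 0.797: g = -0.0152, g' = -0.972 → ψ = 0.781
Converged at ψ = 0.781.
Compositions from xᵢ = zᵢ/(1+ψ(Kᵢ−1)), yᵢ = Kᵢxᵢ:
  1: x = 0.108, y = 0.322
  2: x = 0.234, y = 0.467
  3: x = 0.659, y = 0.211

y_1 = 0.322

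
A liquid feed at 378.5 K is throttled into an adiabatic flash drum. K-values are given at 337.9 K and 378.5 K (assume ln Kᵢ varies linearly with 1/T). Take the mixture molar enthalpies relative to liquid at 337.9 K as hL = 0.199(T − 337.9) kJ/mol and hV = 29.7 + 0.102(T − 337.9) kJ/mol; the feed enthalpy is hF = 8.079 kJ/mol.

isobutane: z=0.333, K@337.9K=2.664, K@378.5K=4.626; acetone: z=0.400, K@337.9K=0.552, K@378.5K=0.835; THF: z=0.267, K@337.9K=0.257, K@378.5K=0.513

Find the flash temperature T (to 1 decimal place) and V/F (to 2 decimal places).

Adiabatic flash: solve Rachford–Rice at each trial T, then check hF = ψ·hV(T) + (1−ψ)·hL(T).
  T = 337.9 K: K = (2.664, 0.552, 0.257), RR gives ψ = 0.183, H_out = 5.434 kJ/mol
  T = 378.5 K: K = (4.626, 0.835, 0.513), RR gives ψ = 0.844, H_out = 29.818 kJ/mol
  T = 358.2 K: K = (3.566, 0.687, 0.370), RR gives ψ = 0.472, H_out = 17.138 kJ/mol
  T = 348.0 K: K = (3.093, 0.617, 0.310), RR gives ψ = 0.328, H_out = 11.433 kJ/mol
  T = 342.9 K: K = (2.872, 0.584, 0.282), RR gives ψ = 0.256, H_out = 8.486 kJ/mol
  T = 340.4 K: K = (2.767, 0.568, 0.269), RR gives ψ = 0.220, H_out = 6.986 kJ/mol
  T = 341.6 K: K = (2.817, 0.576, 0.276), RR gives ψ = 0.238, H_out = 7.711 kJ/mol
Linear interpolation between T = 341.6 (H_out = 7.711) and T = 342.9 (H_out = 8.486) on hF = 8.079 gives T ≈ 342.2 K, at which ψ = 0.25.

T = 342.2 K, V/F = 0.25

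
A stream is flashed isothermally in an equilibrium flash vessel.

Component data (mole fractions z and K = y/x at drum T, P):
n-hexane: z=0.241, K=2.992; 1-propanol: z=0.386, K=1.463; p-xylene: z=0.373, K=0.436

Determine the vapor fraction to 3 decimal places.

Rachford–Rice: g(ψ) = Σ zᵢ(Kᵢ−1)/(1+ψ(Kᵢ−1)) = 0.
Feasibility: ΣzᵢKᵢ = 1.448, Σzᵢ/Kᵢ = 1.200 — both > 1, two phases present.
Newton iteration, ψ⁰ = 0.5:
  ψ = 0.500: g = 0.0926, g' = -0.525 → ψ = 0.677
Converged at ψ = 0.677.

ψ = 0.677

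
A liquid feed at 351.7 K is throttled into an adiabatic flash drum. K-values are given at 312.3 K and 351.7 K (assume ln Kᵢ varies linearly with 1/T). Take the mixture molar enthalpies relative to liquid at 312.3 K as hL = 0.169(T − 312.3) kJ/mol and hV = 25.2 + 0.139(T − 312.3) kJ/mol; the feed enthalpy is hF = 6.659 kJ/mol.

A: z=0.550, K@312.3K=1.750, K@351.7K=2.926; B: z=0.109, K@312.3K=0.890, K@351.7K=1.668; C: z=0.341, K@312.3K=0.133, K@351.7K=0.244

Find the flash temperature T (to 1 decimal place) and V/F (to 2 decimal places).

T = 315.3 K, V/F = 0.25

Adiabatic flash: solve Rachford–Rice at each trial T, then check hF = ψ·hV(T) + (1−ψ)·hL(T).
  T = 312.3 K: K = (1.750, 0.890, 0.133), RR gives ψ = 0.181, H_out = 4.573 kJ/mol
  T = 351.7 K: K = (2.926, 1.668, 0.244), RR gives ψ = 0.662, H_out = 22.559 kJ/mol
  T = 332.0 K: K = (2.298, 1.241, 0.183), RR gives ψ = 0.486, H_out = 15.278 kJ/mol
  T = 322.1 K: K = (2.012, 1.056, 0.157), RR gives ψ = 0.361, H_out = 10.657 kJ/mol
  T = 317.2 K: K = (1.879, 0.971, 0.145), RR gives ψ = 0.281, H_out = 7.879 kJ/mol
  T = 314.8 K: K = (1.815, 0.931, 0.139), RR gives ψ = 0.235, H_out = 6.339 kJ/mol
Linear interpolation between T = 314.8 (H_out = 6.339) and T = 317.2 (H_out = 7.879) on hF = 6.659 gives T ≈ 315.3 K, at which ψ = 0.25.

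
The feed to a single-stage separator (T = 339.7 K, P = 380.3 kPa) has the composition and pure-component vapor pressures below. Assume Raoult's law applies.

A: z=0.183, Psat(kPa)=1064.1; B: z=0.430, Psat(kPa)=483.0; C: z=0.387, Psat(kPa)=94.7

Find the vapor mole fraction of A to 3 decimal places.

Raoult's law: Kᵢ = Pᵢˢᵃᵗ/P = Pᵢˢᵃᵗ/380.3.
  K_A = 1064.1/380.3 = 2.79805, K_B = 483.0/380.3 = 1.27005, K_C = 94.7/380.3 = 0.24901
Material balance + equilibrium reduce to Σ zᵢ(Kᵢ−1)/(1+ψ(Kᵢ−1)) = 0.
Check two-phase: ΣzᵢKᵢ = 1.155 > 1 and Σzᵢ/Kᵢ = 1.958 > 1, so g(0) = 0.155 > 0 and g(1) = -0.958 < 0.
Iterate (Newton) starting at ψ = 0.5:
  ψ = 0.500: g = -0.1898, g' = -0.748 → ψ = 0.246
  ψ = 0.246: g = -0.0196, g' = -0.640 → ψ = 0.216
Converged at ψ = 0.216.
Compositions from xᵢ = zᵢ/(1+ψ(Kᵢ−1)), yᵢ = Kᵢxᵢ:
  A: x = 0.132, y = 0.369
  B: x = 0.406, y = 0.516
  C: x = 0.462, y = 0.115

y_A = 0.369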